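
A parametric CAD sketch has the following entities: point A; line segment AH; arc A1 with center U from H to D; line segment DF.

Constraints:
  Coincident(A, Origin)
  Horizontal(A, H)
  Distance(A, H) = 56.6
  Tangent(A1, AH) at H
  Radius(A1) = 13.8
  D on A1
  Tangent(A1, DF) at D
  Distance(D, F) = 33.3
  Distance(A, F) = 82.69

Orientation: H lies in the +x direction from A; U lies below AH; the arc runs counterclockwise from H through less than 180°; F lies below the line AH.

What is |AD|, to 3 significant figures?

51.2

A is at the origin; A and H share the same y with |AH| = 56.6 and H on the +x side, so H = (56.6, 0.00). A1 meets AH tangentially, so UH is at right angles to AH, so U = H + (0, -13.8) = (56.6, -13.8). Since UD ⟂ DF (tangency), |UF| = √(13.8² + 33.3²) = 36.0 regardless of where D sits on A1. So F lies on both circle(A, 82.69) and circle(U, 36.0); the below-AH intersection is F = (67.1, -48.3). D is the foot of the tangent from F: D = (46.0, -22.6).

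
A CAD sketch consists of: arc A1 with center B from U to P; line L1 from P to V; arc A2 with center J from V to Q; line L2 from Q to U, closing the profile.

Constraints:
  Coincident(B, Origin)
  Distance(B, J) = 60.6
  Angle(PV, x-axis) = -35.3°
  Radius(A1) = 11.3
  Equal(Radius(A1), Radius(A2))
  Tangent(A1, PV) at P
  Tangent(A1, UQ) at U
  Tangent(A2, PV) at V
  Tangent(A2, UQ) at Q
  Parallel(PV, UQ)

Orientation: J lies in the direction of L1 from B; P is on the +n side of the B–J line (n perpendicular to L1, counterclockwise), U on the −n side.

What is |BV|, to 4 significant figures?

61.64

The slot axis is L1's direction at -35.3°, so u = (cos -35.3°, sin -35.3°) = (0.8161, -0.5779) and n = (−sin -35.3°, cos -35.3°) = (0.5779, 0.8161). B is at the origin and J lies 60.6 along u from B, so J = 60.6·u = (49.46, -35.02). Tangency of A1 to both parallel lines with radius 11.3 puts P and U at B ± 11.3·n: P = (6.530, 9.222), U = (-6.530, -9.222). Equal radii place V and Q the same way about J: V = J + 11.3·n = (55.99, -25.80), Q = J − 11.3·n = (42.93, -44.24). Then |BV| = |V − B| = 61.64.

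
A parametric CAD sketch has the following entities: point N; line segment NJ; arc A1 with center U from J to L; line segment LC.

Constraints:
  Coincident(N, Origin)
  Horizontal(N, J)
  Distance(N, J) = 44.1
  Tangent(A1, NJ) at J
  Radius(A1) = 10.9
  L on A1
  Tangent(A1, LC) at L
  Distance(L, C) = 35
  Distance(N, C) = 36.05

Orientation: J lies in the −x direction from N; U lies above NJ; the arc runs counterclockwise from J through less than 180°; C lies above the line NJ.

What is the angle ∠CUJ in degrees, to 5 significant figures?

126.85°

Checks: N = (0.00, 0.00) ✓; |UL| = 10.90 ✓; ∠(UL, LC) = 90.00° ✓; |LC| = 35.00 ✓; |NC| = 36.05 ✓.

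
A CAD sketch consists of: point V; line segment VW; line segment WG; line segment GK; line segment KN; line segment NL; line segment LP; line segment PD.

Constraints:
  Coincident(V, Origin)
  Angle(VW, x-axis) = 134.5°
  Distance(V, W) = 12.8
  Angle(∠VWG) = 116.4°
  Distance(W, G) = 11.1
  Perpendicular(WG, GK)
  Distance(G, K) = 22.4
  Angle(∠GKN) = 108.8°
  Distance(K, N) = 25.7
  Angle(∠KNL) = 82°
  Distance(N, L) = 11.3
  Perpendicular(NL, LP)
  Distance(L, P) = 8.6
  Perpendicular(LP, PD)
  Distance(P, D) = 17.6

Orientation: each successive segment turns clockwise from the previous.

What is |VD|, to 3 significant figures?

23.9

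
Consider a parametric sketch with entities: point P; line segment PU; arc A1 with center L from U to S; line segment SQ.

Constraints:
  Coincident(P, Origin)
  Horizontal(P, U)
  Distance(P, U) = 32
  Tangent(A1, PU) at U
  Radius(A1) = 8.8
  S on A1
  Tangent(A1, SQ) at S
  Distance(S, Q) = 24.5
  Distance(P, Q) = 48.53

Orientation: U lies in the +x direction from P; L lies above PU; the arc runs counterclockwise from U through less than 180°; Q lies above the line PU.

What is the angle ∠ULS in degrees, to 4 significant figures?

105.7°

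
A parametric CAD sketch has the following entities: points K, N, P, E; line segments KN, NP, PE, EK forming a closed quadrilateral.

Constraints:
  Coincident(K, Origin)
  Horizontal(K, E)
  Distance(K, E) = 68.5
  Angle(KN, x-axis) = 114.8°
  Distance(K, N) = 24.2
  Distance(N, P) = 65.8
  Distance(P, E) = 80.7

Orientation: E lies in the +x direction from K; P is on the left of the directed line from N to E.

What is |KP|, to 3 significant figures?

79.1

Checks: |NP| = 65.80 ✓; |PE| = 80.70 ✓.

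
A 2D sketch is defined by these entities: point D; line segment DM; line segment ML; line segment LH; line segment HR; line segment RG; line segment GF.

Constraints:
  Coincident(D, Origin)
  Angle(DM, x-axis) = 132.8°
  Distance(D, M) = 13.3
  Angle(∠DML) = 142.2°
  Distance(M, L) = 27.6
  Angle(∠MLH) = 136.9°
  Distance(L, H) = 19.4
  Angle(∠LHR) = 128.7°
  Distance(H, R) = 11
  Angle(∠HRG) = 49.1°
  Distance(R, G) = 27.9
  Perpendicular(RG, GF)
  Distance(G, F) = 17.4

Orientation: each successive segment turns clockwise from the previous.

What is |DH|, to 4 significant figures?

52.52

D is at the origin; DM runs at 132.8° with length 13.3, so M = (-9.037, 9.759). ∠DML = 142.2° gives ML at 95.00° from the x-axis; with |ML| = 27.6, L = (-11.44, 37.25). ∠MLH = 136.9° gives LH at 51.90° from the x-axis; with |LH| = 19.4, H = (0.5284, 52.52). Then |DH| = |H − D| = 52.52.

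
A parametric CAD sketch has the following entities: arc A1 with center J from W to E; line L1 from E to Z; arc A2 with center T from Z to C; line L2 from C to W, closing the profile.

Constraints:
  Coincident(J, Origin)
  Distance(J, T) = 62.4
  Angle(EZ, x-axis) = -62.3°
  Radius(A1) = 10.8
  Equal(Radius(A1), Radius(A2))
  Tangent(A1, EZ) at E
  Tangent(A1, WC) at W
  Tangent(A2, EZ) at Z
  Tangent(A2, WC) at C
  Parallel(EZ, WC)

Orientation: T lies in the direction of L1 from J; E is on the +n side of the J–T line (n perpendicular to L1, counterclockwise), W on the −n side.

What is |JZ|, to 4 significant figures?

63.33

Tangency of A1 to both parallel lines with radius 10.8 puts E and W at J ± 10.8·n: E = (9.562, 5.020), W = (-9.562, -5.020). Equal radii place Z and C the same way about T: Z = T + 10.8·n = (38.57, -50.23), C = T − 10.8·n = (19.44, -60.27). Then |JZ| = |Z − J| = 63.33.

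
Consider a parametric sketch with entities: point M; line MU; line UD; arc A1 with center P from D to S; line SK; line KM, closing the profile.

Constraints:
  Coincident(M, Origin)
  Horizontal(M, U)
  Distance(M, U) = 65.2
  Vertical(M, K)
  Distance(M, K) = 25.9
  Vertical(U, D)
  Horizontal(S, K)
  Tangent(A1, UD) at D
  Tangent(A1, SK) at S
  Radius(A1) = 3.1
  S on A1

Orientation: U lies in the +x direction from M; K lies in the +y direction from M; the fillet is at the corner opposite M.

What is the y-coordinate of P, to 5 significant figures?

22.800

M is at the origin; M and U share the same y with |MU| = 65.2 and U on the +x side, so U = (65.200, 0.0000). MK is vertical with |MK| = 25.9 and K on the +y side, so K = (0.0000, 25.900). The virtual corner opposite M is at (65.200, 25.900). Tangency of A1 to UD means the radius PD is perpendicular to UD and A1 meets SK tangentially, so PS is at right angles to SK, with radius 3.1, so the center P sits 3.1 in from both sides at P = (62.100, 22.800). So P.y = 22.800.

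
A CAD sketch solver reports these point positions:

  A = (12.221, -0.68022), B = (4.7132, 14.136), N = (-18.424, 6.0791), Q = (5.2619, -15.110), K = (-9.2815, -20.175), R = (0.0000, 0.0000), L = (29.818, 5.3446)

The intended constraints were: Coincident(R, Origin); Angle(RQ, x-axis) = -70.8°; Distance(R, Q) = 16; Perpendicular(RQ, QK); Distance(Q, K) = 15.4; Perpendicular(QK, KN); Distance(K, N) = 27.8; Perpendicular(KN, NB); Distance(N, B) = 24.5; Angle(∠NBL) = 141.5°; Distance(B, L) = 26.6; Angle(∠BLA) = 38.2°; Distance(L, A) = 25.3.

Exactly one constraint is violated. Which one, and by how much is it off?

Distance(L, A) = 25.3 — off by 6.70.

R = (0.00, 0.00) ✓; RQ at -70.80° ✓; |RQ| = 16.00 ✓; ∠(RQ, QK) = 90.00° ✓; |QK| = 15.40 ✓; ∠(QK, KN) = 90.00° ✓; |KN| = 27.80 ✓; ∠(KN, NB) = 90.00° ✓; |NB| = 24.50 ✓; ∠NBL = 141.5° ✓; |BL| = 26.60 ✓; ∠BLA = 38.20° ✓; |LA| = 18.60 ✗.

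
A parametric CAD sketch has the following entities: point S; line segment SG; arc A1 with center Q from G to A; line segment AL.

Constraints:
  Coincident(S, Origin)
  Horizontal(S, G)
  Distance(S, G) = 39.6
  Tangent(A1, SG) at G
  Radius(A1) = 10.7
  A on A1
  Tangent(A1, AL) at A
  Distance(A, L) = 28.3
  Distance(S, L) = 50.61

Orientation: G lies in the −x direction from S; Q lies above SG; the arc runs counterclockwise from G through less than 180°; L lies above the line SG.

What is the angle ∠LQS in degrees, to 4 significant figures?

89.15°

S is at the origin; S and G share the same y with |SG| = 39.6 and G on the −x side, so G = (-39.60, 0.000). A1 meets SG tangentially, so QG is at right angles to SG, so Q = G + (0, 10.7) = (-39.60, 10.70). Since QA ⟂ AL (tangency), |QL| = √(10.7² + 28.3²) = 30.26 regardless of where A sits on A1. So L lies on both circle(S, 50.61) and circle(Q, 30.26); the above-SG intersection is L = (-31.28, 39.79). A is the foot of the tangent from L: A = (-28.94, 11.59).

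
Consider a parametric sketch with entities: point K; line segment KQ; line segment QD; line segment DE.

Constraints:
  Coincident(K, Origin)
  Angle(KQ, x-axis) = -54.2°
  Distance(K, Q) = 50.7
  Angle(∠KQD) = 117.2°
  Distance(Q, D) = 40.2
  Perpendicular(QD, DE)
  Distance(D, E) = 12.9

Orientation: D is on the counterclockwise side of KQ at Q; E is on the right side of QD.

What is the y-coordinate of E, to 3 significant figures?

-47.9

K is at the origin; KQ runs at -54.2° with length 50.7, so Q = 50.7·(cos -54.2°, sin -54.2°) = (29.7, -41.1). ∠KQD = 117.2°, so QD runs at -54.2° + (180° − 117.2°) = 8.60° from the x-axis; with |QD| = 40.2, D = Q + 40.2·(cos 8.60°, sin 8.60°) = (69.4, -35.1). The perpendicularity gives DE at right angles to QD; with |DE| = 12.9 on the right of QD, E = D + 12.9·(0.150, -0.989) = (71.3, -47.9). So E.y = -47.9.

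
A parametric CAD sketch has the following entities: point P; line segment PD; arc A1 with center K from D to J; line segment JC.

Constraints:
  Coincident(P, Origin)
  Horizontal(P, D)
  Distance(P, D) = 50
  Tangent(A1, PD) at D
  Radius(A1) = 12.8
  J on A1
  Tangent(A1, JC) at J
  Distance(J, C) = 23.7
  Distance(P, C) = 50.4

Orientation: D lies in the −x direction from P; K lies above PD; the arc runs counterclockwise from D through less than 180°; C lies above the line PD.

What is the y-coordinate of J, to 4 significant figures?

11.96

P is at the origin; P and D share the same y with |PD| = 50.0 and D on the −x side, so D = (-50.00, 0.000). The tangent condition forces KD to be normal to PD, so K = D + (0, 12.8) = (-50.00, 12.80). Since KJ ⟂ JC (tangency), |KC| = √(12.8² + 23.7²) = 26.94 regardless of where J sits on A1. So C lies on both circle(P, 50.4) and circle(K, 26.94); the above-PD intersection is C = (-35.67, 35.61). J is the foot of the tangent from C: J = (-37.23, 11.96).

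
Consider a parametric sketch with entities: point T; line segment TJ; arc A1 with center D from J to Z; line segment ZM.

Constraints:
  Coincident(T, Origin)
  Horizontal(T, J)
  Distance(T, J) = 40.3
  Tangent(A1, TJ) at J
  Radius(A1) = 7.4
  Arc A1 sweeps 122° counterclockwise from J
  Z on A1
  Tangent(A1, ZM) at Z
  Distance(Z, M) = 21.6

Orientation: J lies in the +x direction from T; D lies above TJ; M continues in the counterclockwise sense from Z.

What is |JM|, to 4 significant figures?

30.09

On A1, J sits at bearing -90° from D; a 122° counterclockwise sweep puts Z at bearing 32°, so Z = D + 7.4·(cos 32°, sin 32°) = (46.58, 11.32). A1 meets ZM tangentially, so DZ is at right angles to ZM, so ZM runs along (−sin 32°, cos 32°); with |ZM| = 21.6, M = (35.13, 29.64). Then |JM| = |M − J| = 30.09.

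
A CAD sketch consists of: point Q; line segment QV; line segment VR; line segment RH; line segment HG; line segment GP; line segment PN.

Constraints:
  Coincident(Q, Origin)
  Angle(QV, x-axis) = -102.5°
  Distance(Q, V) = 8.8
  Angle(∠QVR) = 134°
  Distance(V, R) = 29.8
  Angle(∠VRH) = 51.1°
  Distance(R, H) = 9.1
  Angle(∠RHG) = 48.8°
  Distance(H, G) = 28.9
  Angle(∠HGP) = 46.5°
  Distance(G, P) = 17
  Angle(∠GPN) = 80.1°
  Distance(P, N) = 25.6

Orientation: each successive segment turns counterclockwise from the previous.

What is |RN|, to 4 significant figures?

15.60

∠HGP = 46.5° gives GP at -22.90° from the x-axis; with |GP| = 17.0, P = (6.472, -42.95). ∠GPN = 80.1° gives PN at 77.00° from the x-axis; with |PN| = 25.6, N = (12.23, -18.01). Then |RN| = |N − R| = 15.60.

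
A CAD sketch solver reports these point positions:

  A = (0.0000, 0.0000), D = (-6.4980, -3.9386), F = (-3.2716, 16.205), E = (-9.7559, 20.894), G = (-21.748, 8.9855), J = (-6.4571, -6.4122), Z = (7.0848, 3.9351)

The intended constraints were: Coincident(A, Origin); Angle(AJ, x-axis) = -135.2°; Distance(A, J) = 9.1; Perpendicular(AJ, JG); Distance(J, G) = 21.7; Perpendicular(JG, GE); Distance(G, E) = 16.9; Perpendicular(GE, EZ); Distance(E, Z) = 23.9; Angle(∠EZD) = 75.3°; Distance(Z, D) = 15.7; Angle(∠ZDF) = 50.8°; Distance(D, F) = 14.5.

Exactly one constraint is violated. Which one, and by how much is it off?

Distance(D, F) = 14.5 — off by 5.90.

A = (0.00, 0.00) ✓; AJ at -135.2° ✓; |AJ| = 9.100 ✓; ∠(AJ, JG) = 90.00° ✓; |JG| = 21.70 ✓; ∠(JG, GE) = 90.00° ✓; |GE| = 16.90 ✓; ∠(GE, EZ) = 90.00° ✓; |EZ| = 23.90 ✓; ∠EZD = 75.30° ✓; |ZD| = 15.70 ✓; ∠ZDF = 50.80° ✓; |DF| = 20.40 ✗.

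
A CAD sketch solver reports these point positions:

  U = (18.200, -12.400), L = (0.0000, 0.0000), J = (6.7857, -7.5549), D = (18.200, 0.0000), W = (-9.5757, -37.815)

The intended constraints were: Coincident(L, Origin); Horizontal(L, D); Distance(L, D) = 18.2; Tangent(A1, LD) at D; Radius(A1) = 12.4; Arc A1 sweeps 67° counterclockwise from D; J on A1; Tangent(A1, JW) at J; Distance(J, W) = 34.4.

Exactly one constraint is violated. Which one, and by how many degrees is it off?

Tangent(A1, JW) at J — off by 5.40°.

L = (0.00, 0.00) ✓; L.y = 0.00, D.y = 0.00 ✓; |LD| = 18.20 ✓; ∠(UD, DL) = 90.00° ✓; |UD| = 12.40 ✓; bearing(U→J) − bearing(U→D) = 67.00° ✓; |UJ| = 12.40 ✓; ∠(UJ, JW) = 95.40° ✗; |JW| = 34.40 ✓.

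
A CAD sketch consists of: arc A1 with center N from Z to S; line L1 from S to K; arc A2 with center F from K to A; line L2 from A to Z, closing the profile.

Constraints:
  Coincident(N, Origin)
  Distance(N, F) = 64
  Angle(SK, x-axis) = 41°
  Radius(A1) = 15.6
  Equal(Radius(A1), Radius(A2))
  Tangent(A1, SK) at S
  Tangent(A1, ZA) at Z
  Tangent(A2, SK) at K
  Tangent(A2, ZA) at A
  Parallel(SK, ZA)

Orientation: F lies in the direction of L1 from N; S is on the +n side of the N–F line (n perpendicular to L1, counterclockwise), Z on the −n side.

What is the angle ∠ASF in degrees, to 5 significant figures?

12.291°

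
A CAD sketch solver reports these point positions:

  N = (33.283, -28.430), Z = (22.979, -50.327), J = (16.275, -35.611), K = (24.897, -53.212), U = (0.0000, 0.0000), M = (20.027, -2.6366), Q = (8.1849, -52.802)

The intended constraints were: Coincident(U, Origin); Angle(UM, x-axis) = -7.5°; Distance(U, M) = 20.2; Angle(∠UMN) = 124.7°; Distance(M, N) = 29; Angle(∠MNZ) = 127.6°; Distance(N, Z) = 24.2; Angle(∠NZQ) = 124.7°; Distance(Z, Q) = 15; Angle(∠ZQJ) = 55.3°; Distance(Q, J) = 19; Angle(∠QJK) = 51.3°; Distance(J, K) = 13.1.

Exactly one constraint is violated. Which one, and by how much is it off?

Distance(J, K) = 13.1 — off by 6.50.

U = (0.00, 0.00) ✓; UM at -7.500° ✓; |UM| = 20.20 ✓; ∠UMN = 124.7° ✓; |MN| = 29.00 ✓; ∠MNZ = 127.6° ✓; |NZ| = 24.20 ✓; ∠NZQ = 124.7° ✓; |ZQ| = 15.00 ✓; ∠ZQJ = 55.30° ✓; |QJ| = 19.00 ✓; ∠QJK = 51.30° ✓; |JK| = 19.60 ✗.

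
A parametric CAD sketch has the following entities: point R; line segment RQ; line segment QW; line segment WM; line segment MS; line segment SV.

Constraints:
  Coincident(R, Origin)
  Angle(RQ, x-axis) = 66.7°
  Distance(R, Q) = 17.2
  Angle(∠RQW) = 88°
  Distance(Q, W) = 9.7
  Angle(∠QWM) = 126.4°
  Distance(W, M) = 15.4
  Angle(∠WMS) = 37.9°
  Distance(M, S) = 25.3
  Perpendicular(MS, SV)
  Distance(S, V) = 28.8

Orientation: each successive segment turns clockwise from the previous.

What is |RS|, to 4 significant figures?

13.15

R is at the origin; RQ runs at 66.7° with length 17.2, so Q = (6.803, 15.80). ∠RQW = 88.0° gives QW at -25.30° from the x-axis; with |QW| = 9.7, W = (15.57, 11.65). ∠QWM = 126.4° gives WM at -78.90° from the x-axis; with |WM| = 15.4, M = (18.54, -3.460). ∠WMS = 37.9° gives MS at 139.0° from the x-axis; with |MS| = 25.3, S = (-0.5563, 13.14). Then |RS| = |S − R| = 13.15.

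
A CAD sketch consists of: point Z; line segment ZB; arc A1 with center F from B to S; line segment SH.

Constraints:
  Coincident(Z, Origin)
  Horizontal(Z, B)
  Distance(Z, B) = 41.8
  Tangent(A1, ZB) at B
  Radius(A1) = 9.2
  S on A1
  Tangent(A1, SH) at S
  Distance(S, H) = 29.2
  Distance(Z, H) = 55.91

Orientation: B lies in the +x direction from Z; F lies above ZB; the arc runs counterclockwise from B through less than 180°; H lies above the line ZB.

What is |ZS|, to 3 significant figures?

51.9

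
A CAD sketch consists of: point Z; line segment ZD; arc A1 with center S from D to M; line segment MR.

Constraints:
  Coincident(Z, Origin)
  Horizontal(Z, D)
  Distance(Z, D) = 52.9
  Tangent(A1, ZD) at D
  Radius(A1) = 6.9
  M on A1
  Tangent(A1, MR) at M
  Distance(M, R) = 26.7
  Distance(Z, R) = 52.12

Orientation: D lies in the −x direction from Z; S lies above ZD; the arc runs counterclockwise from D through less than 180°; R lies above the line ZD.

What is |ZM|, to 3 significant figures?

46.5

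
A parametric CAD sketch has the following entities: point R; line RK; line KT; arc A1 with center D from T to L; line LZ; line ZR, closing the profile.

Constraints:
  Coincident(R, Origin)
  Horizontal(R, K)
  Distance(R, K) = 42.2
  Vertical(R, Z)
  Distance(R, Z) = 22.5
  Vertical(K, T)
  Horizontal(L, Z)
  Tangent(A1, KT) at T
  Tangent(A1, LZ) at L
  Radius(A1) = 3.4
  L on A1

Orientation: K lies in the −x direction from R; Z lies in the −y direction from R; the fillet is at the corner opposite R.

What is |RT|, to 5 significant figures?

46.321

R is at the origin; R and K share the same y with |RK| = 42.2 and K on the −x side, so K = (-42.200, 0.0000). R and Z share the same x with |RZ| = 22.5 and Z on the −y side, so Z = (0.0000, -22.500). The virtual corner opposite R is at (-42.200, -22.500). A1 meets KT tangentially, so DT is at right angles to KT and A1 meets LZ tangentially, so DL is at right angles to LZ, with radius 3.4, so the center D sits 3.4 in from both sides at D = (-38.800, -19.100). That places the tangent points at T = (-42.200, -19.100) on KT and L = (-38.800, -22.500) on LZ. Then |RT| = |T − R| = 46.321.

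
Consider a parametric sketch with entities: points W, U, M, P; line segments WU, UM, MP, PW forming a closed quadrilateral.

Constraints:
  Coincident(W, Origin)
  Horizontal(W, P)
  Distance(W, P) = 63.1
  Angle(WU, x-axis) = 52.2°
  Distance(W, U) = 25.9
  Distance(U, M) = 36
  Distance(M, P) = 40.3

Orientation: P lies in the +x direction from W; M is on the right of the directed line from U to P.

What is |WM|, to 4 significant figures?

29.13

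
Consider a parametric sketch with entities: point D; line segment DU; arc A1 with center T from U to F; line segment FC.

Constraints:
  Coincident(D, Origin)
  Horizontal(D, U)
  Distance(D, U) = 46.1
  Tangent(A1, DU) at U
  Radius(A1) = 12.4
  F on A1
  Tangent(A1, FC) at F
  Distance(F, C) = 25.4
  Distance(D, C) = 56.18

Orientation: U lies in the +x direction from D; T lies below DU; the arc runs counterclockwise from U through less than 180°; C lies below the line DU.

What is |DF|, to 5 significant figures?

37.207

Checks: D = (0.00, 0.00) ✓; |TF| = 12.40 ✓; ∠(TF, FC) = 90.00° ✓; |FC| = 25.40 ✓; |DC| = 56.18 ✓.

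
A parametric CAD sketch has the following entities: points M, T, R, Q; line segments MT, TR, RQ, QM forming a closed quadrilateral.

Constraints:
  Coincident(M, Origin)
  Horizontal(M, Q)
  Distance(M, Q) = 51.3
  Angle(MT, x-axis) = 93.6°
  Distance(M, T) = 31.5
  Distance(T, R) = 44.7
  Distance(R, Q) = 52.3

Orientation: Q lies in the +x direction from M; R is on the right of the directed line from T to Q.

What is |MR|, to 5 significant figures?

13.201

M is at the origin; M and Q share the same y with |MQ| = 51.3 and Q in +x, so Q = (51.3, 0). MT runs at 93.6° with |MT| = 31.5, so T = (-1.9779, 31.438). R is determined by |TR| = 44.7 and |RQ| = 52.3 together: it lies at the intersection of circle(T, 44.7) and circle(Q, 52.3). With |TQ| = 61.862, the foot of the radical line on TQ is 24.972 from T and the perpendicular offset is √(44.7² − 24.972²) = 37.074. Taking the right-of-TQ solution: R = (0.68863, -13.183).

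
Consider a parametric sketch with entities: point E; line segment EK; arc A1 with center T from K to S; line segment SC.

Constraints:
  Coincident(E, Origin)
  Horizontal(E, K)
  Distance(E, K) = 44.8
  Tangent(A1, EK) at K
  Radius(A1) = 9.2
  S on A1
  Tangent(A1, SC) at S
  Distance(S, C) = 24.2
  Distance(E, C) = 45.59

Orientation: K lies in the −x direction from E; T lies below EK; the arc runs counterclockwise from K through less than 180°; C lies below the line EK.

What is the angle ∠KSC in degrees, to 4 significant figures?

110.4°

E is at the origin; E and K share the same y with |EK| = 44.8 and K on the −x side, so K = (-44.80, 0.000). Since A1 is tangent to EK there, TK ⟂ EK, so T = K + (0, -9.2) = (-44.80, -9.200). Since TS ⟂ SC (tangency), |TC| = √(9.2² + 24.2²) = 25.89 regardless of where S sits on A1. So C lies on both circle(E, 45.59) and circle(T, 25.89); the below-EK intersection is C = (-32.49, -31.98). S is the foot of the tangent from C: S = (-50.81, -16.16).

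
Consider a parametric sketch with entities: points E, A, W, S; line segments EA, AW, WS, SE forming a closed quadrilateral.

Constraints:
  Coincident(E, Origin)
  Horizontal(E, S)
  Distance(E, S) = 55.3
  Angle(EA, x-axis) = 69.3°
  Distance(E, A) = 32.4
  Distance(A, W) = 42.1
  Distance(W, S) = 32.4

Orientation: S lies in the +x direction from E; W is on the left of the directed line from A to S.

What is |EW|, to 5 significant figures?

62.523

Checks: |AW| = 42.10 ✓; |WS| = 32.40 ✓.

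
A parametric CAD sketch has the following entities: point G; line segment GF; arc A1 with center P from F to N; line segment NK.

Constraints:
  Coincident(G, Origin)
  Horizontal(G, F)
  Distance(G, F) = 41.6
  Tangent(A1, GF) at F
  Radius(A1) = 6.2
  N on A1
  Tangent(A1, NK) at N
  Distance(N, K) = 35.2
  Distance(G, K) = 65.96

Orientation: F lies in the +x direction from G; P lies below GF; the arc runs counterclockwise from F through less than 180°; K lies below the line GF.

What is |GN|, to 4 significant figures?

37.20

G is at the origin; GF is horizontal with |GF| = 41.6 and F on the +x side, so F = (41.60, 0.000). Since A1 is tangent to GF there, PF ⟂ GF, so P = F + (0, -6.2) = (41.60, -6.200). Since PN ⟂ NK (tangency), |PK| = √(6.2² + 35.2²) = 35.74 regardless of where N sits on A1. So K lies on both circle(G, 65.96) and circle(P, 35.74); the below-GF intersection is K = (52.19, -40.34). N is the foot of the tangent from K: N = (36.09, -9.036).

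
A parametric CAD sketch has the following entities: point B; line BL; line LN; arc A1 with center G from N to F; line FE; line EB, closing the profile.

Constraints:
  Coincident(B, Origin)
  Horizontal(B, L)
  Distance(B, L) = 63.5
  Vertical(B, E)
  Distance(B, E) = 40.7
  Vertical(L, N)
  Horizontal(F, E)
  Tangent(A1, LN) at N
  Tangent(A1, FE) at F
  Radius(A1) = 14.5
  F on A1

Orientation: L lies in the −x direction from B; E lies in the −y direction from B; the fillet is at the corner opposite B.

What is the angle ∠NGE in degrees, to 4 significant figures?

163.5°

B is at the origin; BL is horizontal with |BL| = 63.5 and L on the −x side, so L = (-63.50, 0.000). B and E share the same x with |BE| = 40.7 and E on the −y side, so E = (0.000, -40.70). The virtual corner opposite B is at (-63.50, -40.70). The tangent condition forces GN to be normal to LN and the tangent condition forces GF to be normal to FE, with radius 14.5, so the center G sits 14.5 in from both sides at G = (-49.00, -26.20). That places the tangent points at N = (-63.50, -26.20) on LN and F = (-49.00, -40.70) on FE. Then cos ∠NGE = GN·GE / (|GN||GE|), giving 163.5°.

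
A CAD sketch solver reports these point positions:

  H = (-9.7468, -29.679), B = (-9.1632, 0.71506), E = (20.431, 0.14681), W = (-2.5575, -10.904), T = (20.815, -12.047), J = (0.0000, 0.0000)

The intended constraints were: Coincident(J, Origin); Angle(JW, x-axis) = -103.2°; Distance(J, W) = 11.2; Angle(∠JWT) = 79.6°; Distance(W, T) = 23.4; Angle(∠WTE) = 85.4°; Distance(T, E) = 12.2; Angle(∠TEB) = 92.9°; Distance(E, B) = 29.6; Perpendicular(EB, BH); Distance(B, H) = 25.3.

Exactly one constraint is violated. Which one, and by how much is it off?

Distance(B, H) = 25.3 — off by 5.10.

J = (0.00, 0.00) ✓; JW at -103.2° ✓; |JW| = 11.20 ✓; ∠JWT = 79.60° ✓; |WT| = 23.40 ✓; ∠WTE = 85.40° ✓; |TE| = 12.20 ✓; ∠TEB = 92.90° ✓; |EB| = 29.60 ✓; ∠(EB, BH) = 90.00° ✓; |BH| = 30.40 ✗.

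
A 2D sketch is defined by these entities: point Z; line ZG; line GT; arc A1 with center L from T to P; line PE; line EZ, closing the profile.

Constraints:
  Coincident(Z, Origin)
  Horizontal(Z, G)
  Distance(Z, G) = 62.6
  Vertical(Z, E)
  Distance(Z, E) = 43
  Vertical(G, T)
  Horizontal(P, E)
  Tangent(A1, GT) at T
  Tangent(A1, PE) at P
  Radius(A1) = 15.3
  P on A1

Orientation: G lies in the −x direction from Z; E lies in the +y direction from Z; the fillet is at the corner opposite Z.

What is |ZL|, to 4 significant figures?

54.81

Z is at the origin; Z and G share the same y with |ZG| = 62.6 and G on the −x side, so G = (-62.60, 0.000). Z and E share the same x with |ZE| = 43.0 and E on the +y side, so E = (0.000, 43.00). The virtual corner opposite Z is at (-62.60, 43.00). Tangency of A1 to GT means the radius LT is perpendicular to GT and A1 meets PE tangentially, so LP is at right angles to PE, with radius 15.3, so the center L sits 15.3 in from both sides at L = (-47.30, 27.70). Then |ZL| = |L − Z| = 54.81.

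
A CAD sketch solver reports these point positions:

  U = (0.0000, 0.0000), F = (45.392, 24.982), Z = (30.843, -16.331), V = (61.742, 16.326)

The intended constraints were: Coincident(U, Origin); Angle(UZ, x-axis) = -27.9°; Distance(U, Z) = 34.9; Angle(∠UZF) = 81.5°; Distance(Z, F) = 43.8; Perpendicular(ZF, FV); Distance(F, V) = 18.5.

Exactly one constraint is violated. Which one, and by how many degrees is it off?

Perpendicular(ZF, FV) — off by 8.50°.

U = (0.00, 0.00) ✓; UZ at -27.90° ✓; |UZ| = 34.90 ✓; ∠UZF = 81.50° ✓; |ZF| = 43.80 ✓; ∠(ZF, FV) = 98.50° ✗; |FV| = 18.50 ✓.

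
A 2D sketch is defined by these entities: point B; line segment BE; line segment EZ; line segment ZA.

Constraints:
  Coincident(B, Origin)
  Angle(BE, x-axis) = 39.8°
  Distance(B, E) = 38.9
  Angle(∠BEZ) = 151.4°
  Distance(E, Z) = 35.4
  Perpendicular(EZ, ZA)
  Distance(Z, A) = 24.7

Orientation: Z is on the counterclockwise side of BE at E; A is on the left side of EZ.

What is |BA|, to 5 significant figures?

69.819

B is at the origin; BE runs at 39.8° with length 38.9, so E = 38.9·(cos 39.8°, sin 39.8°) = (29.886, 24.900). ∠BEZ = 151.4°, so EZ runs at 39.8° + (180° − 151.4°) = 68.400° from the x-axis; with |EZ| = 35.4, Z = E + 35.4·(cos 68.400°, sin 68.400°) = (42.918, 57.814). EZ ⟂ ZA; with |ZA| = 24.7 on the left of EZ, A = Z + 24.7·(-0.92978, 0.36812) = (19.952, 66.907). Then |BA| = |A − B| = 69.819.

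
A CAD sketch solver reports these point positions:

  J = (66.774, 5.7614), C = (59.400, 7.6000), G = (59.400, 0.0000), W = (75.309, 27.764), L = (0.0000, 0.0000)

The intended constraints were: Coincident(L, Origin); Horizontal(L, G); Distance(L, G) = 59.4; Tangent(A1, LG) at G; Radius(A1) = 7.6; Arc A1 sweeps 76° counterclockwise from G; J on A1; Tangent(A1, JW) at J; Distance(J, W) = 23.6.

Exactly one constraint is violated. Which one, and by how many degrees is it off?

Tangent(A1, JW) at J — off by 7.20°.

L = (0.00, 0.00) ✓; L.y = 0.00, G.y = 0.00 ✓; |LG| = 59.40 ✓; ∠(CG, GL) = 90.00° ✓; |CG| = 7.600 ✓; bearing(C→J) − bearing(C→G) = 76.00° ✓; |CJ| = 7.600 ✓; ∠(CJ, JW) = 97.20° ✗; |JW| = 23.60 ✓.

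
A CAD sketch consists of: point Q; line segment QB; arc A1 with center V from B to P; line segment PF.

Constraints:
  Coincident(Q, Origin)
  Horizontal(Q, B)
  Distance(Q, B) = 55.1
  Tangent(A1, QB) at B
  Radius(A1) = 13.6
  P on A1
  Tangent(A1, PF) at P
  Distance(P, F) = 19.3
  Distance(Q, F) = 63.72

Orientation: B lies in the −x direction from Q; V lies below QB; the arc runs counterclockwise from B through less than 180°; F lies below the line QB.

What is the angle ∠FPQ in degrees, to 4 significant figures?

66.38°

Q is at the origin; Q and B share the same y with |QB| = 55.1 and B on the −x side, so B = (-55.10, 0.000). Since A1 is tangent to QB there, VB ⟂ QB, so V = B + (0, -13.6) = (-55.10, -13.60). Since VP ⟂ PF (tangency), |VF| = √(13.6² + 19.3²) = 23.61 regardless of where P sits on A1. So F lies on both circle(Q, 63.72) and circle(V, 23.61); the below-QB intersection is F = (-51.88, -36.99). P is the foot of the tangent from F: P = (-65.05, -22.88).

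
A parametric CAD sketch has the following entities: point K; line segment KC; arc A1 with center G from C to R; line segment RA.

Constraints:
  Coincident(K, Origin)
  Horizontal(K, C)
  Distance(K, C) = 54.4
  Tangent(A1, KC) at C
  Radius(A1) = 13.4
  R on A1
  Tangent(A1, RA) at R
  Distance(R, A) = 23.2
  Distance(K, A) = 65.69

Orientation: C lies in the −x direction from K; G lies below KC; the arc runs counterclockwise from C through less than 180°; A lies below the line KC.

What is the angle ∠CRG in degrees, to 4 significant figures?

27.47°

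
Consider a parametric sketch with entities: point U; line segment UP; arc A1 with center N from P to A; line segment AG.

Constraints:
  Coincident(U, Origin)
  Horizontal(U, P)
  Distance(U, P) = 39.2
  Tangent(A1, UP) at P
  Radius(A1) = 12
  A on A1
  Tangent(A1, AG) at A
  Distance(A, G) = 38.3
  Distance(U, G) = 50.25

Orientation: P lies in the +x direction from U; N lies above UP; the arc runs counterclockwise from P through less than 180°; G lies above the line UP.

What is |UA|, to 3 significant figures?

51.7

Checks: ∠(NP, PU) = 90.00° ✓; |NP| = 12.00 ✓; |NA| = 12.00 ✓; ∠(NA, AG) = 90.00° ✓; |AG| = 38.30 ✓; |UG| = 50.25 ✓.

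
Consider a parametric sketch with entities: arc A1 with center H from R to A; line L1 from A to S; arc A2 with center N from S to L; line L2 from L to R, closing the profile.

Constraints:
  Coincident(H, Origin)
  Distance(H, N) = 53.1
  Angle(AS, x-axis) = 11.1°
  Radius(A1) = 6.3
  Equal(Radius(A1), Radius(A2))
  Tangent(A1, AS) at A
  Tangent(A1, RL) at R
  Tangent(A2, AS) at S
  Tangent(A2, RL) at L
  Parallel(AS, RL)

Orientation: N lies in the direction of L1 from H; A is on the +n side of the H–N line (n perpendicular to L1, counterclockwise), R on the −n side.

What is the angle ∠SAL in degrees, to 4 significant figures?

13.35°

The slot axis is L1's direction at 11.1°, so u = (cos 11.1°, sin 11.1°) = (0.9813, 0.1925) and n = (−sin 11.1°, cos 11.1°) = (-0.1925, 0.9813). H is at the origin and N lies 53.1 along u from H, so N = 53.1·u = (52.11, 10.22). Tangency of A1 to both parallel lines with radius 6.3 puts A and R at H ± 6.3·n: A = (-1.213, 6.182), R = (1.213, -6.182). Equal radii place S and L the same way about N: S = N + 6.3·n = (50.89, 16.41), L = N − 6.3·n = (53.32, 4.041). Then cos ∠SAL = AS·AL / (|AS||AL|), giving 13.35°.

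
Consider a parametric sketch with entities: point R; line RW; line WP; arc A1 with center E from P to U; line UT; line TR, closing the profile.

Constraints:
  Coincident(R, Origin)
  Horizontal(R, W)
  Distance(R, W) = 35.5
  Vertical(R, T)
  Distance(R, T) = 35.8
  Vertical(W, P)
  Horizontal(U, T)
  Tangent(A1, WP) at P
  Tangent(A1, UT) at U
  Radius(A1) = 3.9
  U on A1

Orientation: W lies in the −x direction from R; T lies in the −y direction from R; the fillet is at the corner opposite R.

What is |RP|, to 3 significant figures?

47.7

R is at the origin; R and W share the same y with |RW| = 35.5 and W on the −x side, so W = (-35.5, 0.00). R and T share the same x with |RT| = 35.8 and T on the −y side, so T = (0.00, -35.8). The virtual corner opposite R is at (-35.5, -35.8). Tangency of A1 to WP means the radius EP is perpendicular to WP and A1 meets UT tangentially, so EU is at right angles to UT, with radius 3.9, so the center E sits 3.9 in from both sides at E = (-31.6, -31.9). That places the tangent points at P = (-35.5, -31.9) on WP and U = (-31.6, -35.8) on UT. Then |RP| = |P − R| = 47.7.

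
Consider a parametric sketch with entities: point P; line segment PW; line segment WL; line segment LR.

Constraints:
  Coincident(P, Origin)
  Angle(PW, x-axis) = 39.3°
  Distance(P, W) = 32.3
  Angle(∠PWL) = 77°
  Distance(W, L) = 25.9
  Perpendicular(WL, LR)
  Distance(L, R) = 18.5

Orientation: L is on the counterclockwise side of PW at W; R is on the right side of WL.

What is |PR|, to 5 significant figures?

53.333

P is at the origin; PW runs at 39.3° with length 32.3, so W = 32.3·(cos 39.3°, sin 39.3°) = (24.995, 20.458). ∠PWL = 77.0°, so WL runs at 39.3° + (180° − 77.0°) = 142.30° from the x-axis; with |WL| = 25.9, L = W + 25.9·(cos 142.30°, sin 142.30°) = (4.5023, 36.297). WL ⟂ LR; with |LR| = 18.5 on the right of WL, R = L + 18.5·(0.61153, 0.79122) = (15.816, 50.934). Then |PR| = |R − P| = 53.333.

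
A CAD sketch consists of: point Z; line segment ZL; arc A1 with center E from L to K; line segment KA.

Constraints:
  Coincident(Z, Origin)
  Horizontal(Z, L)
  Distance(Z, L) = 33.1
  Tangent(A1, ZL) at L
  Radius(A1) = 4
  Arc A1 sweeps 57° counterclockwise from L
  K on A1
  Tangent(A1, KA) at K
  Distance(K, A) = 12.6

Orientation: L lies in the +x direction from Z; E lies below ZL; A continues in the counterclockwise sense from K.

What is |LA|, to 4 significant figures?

16.06

On A1, L sits at bearing 90° from E; a 57° counterclockwise sweep puts K at bearing 147°, so K = E + 4.0·(cos 147°, sin 147°) = (29.75, -1.821). Tangency of A1 to KA means the radius EK is perpendicular to KA, so KA runs along (−sin 147°, cos 147°); with |KA| = 12.6, A = (22.88, -12.39). Then |LA| = |A − L| = 16.06.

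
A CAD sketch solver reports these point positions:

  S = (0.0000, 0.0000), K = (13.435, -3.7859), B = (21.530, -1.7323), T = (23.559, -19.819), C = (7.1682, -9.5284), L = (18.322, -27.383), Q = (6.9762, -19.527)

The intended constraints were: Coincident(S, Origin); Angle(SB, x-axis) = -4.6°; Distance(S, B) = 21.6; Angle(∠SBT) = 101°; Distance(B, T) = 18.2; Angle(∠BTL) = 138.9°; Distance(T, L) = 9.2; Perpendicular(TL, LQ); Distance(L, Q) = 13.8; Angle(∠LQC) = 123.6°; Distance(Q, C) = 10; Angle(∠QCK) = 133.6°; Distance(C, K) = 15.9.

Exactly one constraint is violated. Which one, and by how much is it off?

Distance(C, K) = 15.9 — off by 7.40.

S = (0.00, 0.00) ✓; SB at -4.600° ✓; |SB| = 21.60 ✓; ∠SBT = 101.0° ✓; |BT| = 18.20 ✓; ∠BTL = 138.9° ✓; |TL| = 9.200 ✓; ∠(TL, LQ) = 90.00° ✓; |LQ| = 13.80 ✓; ∠LQC = 123.6° ✓; |QC| = 10.00 ✓; ∠QCK = 133.6° ✓; |CK| = 8.500 ✗.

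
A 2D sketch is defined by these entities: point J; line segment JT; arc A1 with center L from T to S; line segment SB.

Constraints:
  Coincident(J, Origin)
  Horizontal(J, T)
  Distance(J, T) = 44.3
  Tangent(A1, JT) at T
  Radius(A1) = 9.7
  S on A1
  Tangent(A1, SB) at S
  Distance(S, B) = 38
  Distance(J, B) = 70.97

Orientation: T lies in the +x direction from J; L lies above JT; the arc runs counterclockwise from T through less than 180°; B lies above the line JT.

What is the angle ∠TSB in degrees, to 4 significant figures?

133.6°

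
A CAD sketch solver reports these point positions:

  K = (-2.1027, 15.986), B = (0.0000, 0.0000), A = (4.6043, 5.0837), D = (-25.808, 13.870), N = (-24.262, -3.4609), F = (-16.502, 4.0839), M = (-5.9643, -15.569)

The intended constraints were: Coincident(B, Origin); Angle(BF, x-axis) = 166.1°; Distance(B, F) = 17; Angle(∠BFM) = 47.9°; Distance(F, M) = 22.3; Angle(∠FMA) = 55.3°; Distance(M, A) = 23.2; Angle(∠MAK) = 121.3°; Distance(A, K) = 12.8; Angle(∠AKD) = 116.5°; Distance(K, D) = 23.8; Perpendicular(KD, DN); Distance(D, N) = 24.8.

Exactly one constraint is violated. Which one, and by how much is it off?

Distance(D, N) = 24.8 — off by 7.40.

B = (0.00, 0.00) ✓; BF at 166.1° ✓; |BF| = 17.00 ✓; ∠BFM = 47.90° ✓; |FM| = 22.30 ✓; ∠FMA = 55.30° ✓; |MA| = 23.20 ✓; ∠MAK = 121.3° ✓; |AK| = 12.80 ✓; ∠AKD = 116.5° ✓; |KD| = 23.80 ✓; ∠(KD, DN) = 90.00° ✓; |DN| = 17.40 ✗.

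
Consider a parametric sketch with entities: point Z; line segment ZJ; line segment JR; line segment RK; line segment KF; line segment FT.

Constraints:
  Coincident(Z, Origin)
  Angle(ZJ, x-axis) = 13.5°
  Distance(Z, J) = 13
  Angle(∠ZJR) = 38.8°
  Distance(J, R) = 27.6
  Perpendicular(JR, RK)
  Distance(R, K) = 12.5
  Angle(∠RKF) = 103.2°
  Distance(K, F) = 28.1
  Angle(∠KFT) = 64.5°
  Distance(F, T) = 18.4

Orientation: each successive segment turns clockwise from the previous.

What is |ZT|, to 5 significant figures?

9.3579

∠RKF = 103.2° gives KF at 65.500° from the x-axis; with |KF| = 28.1, F = (-2.4748, 14.411). ∠KFT = 64.5° gives FT at -50.000° from the x-axis; with |FT| = 18.4, T = (9.3525, 0.31580). Then |ZT| = |T − Z| = 9.3579.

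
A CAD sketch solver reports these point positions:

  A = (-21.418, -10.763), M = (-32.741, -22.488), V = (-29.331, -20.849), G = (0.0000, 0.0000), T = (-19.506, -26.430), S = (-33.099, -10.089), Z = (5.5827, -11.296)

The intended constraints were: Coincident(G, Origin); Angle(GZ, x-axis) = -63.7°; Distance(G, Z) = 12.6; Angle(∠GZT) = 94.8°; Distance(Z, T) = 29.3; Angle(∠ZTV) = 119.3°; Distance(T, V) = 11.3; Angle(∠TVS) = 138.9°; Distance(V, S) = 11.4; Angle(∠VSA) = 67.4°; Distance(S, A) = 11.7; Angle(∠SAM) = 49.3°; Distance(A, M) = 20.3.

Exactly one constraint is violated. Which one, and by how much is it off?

Distance(A, M) = 20.3 — off by 4.00.

G = (0.00, 0.00) ✓; GZ at -63.70° ✓; |GZ| = 12.60 ✓; ∠GZT = 94.80° ✓; |ZT| = 29.30 ✓; ∠ZTV = 119.3° ✓; |TV| = 11.30 ✓; ∠TVS = 138.9° ✓; |VS| = 11.40 ✓; ∠VSA = 67.40° ✓; |SA| = 11.70 ✓; ∠SAM = 49.30° ✓; |AM| = 16.30 ✗.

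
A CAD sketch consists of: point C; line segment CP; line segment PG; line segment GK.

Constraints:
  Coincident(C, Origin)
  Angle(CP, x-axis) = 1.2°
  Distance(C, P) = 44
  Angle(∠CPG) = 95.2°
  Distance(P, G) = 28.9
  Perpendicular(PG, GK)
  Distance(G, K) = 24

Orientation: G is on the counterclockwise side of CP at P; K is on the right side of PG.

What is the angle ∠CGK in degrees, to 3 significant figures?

143°

C is at the origin; CP runs at 1.2° with length 44.0, so P = 44.0·(cos 1.2°, sin 1.2°) = (44.0, 0.921). ∠CPG = 95.2°, so PG runs at 1.2° + (180° − 95.2°) = 86.0° from the x-axis; with |PG| = 28.9, G = P + 28.9·(cos 86.0°, sin 86.0°) = (46.0, 29.8). PG ⟂ GK; with |GK| = 24.0 on the right of PG, K = G + 24.0·(0.998, -0.0698) = (69.9, 28.1). Then cos ∠CGK = GC·GK / (|GC||GK|), giving 143°.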